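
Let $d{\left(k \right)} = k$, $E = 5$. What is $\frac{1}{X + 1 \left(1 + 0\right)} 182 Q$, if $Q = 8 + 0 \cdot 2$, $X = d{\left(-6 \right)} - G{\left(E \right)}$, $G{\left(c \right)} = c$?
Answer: $- \frac{728}{5} \approx -145.6$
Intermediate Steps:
$X = -11$ ($X = -6 - 5 = -11$)
$Q = 8$ ($Q = 8 + 0 = 8$)
$\frac{1}{X + 1 \left(1 + 0\right)} 182 Q = \frac{1}{-11 + 1 \left(1 + 0\right)} 182 \cdot 8 = \frac{1}{-11 + 1 \cdot 1} \cdot 182 \cdot 8 = \frac{1}{-11 + 1} \cdot 182 \cdot 8 = \frac{1}{-10} \cdot 182 \cdot 8 = \left(- \frac{1}{10}\right) 182 \cdot 8 = \left(- \frac{91}{5}\right) 8 = - \frac{728}{5}$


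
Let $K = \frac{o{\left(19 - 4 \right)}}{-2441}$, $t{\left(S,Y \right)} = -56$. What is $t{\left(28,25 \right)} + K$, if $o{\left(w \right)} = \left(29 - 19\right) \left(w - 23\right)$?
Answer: $- \frac{136616}{2441} \approx -55.967$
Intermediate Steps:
$o{\left(w \right)} = -230 + 10 w$ ($o{\left(w \right)} = 10 \left(-23 + w\right) = -230 + 10 w$)
$K = \frac{80}{2441}$ ($K = \frac{-230 + 10 \left(19 - 4\right)}{-2441} = \left(-230 + 10 \cdot 15\right) \left(- \frac{1}{2441}\right) = \left(-230 + 150\right) \left(- \frac{1}{2441}\right) = \left(-80\right) \left(- \frac{1}{2441}\right) = \frac{80}{2441} \approx 0.032773$)
$t{\left(28,25 \right)} + K = -56 + \frac{80}{2441} = - \frac{136616}{2441}$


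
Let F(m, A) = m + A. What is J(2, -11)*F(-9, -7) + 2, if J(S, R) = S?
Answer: -30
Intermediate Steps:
F(m, A) = A + m
J(2, -11)*F(-9, -7) + 2 = 2*(-7 - 9) + 2 = 2*(-16) + 2 = -32 + 2 = -30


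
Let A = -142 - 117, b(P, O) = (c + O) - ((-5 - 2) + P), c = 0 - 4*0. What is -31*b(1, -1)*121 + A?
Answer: -19014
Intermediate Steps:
c = 0 (c = 0 + 0 = 0)
b(P, O) = 7 + O - P (b(P, O) = (0 + O) - ((-5 - 2) + P) = O - (-7 + P) = O + (7 - P) = 7 + O - P)
A = -259
-31*b(1, -1)*121 + A = -31*(7 - 1 - 1*1)*121 - 259 = -31*(7 - 1 - 1)*121 - 259 = -31*5*121 - 259 = -155*121 - 259 = -18755 - 259 = -19014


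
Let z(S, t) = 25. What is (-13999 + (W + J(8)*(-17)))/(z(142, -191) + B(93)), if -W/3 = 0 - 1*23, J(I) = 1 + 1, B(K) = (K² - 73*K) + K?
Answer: -6982/989 ≈ -7.0597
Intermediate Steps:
B(K) = K² - 72*K
J(I) = 2
W = 69 (W = -3*(0 - 1*23) = -3*(0 - 23) = -3*(-23) = 69)
(-13999 + (W + J(8)*(-17)))/(z(142, -191) + B(93)) = (-13999 + (69 + 2*(-17)))/(25 + 93*(-72 + 93)) = (-13999 + (69 - 34))/(25 + 93*21) = (-13999 + 35)/(25 + 1953) = -13964/1978 = -13964*1/1978 = -6982/989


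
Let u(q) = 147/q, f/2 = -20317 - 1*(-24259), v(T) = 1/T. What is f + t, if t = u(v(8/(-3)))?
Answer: 7492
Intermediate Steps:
f = 7884 (f = 2*(-20317 - 1*(-24259)) = 2*(-20317 + 24259) = 2*3942 = 7884)
t = -392 (t = 147/(1/(8/(-3))) = 147/(1/(8*(-1/3))) = 147/(1/(-8/3)) = 147/(-3/8) = 147*(-8/3) = -392)
f + t = 7884 - 392 = 7492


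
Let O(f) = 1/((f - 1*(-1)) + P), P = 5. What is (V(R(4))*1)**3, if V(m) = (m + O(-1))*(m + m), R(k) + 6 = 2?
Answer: 3511808/125 ≈ 28094.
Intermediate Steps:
O(f) = 1/(6 + f) (O(f) = 1/((f - 1*(-1)) + 5) = 1/((f + 1) + 5) = 1/((1 + f) + 5) = 1/(6 + f))
R(k) = -4 (R(k) = -6 + 2 = -4)
V(m) = 2*m*(1/5 + m) (V(m) = (m + 1/(6 - 1))*(m + m) = (m + 1/5)*(2*m) = (1/5 + m)*(2*m) = 2*m*(1/5 + m))
(V(R(4))*1)**3 = (((2/5)*(-4)*(1 + 5*(-4)))*1)**3 = (((2/5)*(-4)*(1 - 20))*1)**3 = (((2/5)*(-4)*(-19))*1)**3 = ((152/5)*1)**3 = (152/5)**3 = 3511808/125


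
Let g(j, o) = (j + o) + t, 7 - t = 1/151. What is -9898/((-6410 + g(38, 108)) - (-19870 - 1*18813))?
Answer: -30502/99925 ≈ -0.30525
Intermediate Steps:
t = 1056/151 (t = 7 - 1/151 = 1056/151 ≈ 6.9934)
g(j, o) = 1056/151 + j + o (g(j, o) = (j + o) + 1056/151 = 1056/151 + j + o)
-9898/((-6410 + g(38, 108)) - (-19870 - 1*18813)) = -9898/((-6410 + (1056/151 + 38 + 108)) - (-19870 - 1*18813)) = -9898/((-6410 + 23102/151) - (-19870 - 18813)) = -9898/(-944808/151 - 1*(-38683)) = -9898/(-944808/151 + 38683) = -9898/4896325/151 = -9898*151/4896325 = -30502/99925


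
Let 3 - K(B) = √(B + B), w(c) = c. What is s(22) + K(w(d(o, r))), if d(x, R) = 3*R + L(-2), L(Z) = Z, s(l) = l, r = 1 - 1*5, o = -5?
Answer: 25 - 2*I*√7 ≈ 25.0 - 5.2915*I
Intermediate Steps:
r = -4 (r = 1 - 5 = -4)
d(x, R) = -2 + 3*R (d(x, R) = 3*R - 2 = -2 + 3*R)
K(B) = 3 - √2*√B (K(B) = 3 - √(B + B) = 3 - √(2*B) = 3 - √2*√B)
s(22) + K(w(d(o, r))) = 22 + (3 - √2*√(-2 + 3*(-4))) = 22 + (3 - √2*√(-2 - 12)) = 22 + (3 - √2*√(-14)) = 22 + (3 - √2*I*√14) = 22 + (3 - 2*I*√7) = 25 - 2*I*√7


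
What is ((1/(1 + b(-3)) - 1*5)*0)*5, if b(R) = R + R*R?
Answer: 0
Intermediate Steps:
b(R) = R + R**2
((1/(1 + b(-3)) - 1*5)*0)*5 = ((1/(1 - 3*(1 - 3)) - 1*5)*0)*5 = ((1/(1 - 3*(-2)) - 5)*0)*5 = ((1/(1 + 6) - 5)*0)*5 = ((1/7 - 5)*0)*5 = -34/7*0*5 = 0*5 = 0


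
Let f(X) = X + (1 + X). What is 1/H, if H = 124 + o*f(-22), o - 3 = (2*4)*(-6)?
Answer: 1/2059 ≈ 0.00048567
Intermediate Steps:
f(X) = 1 + 2*X
o = -45 (o = 3 + (2*4)*(-6) = 3 + 8*(-6) = 3 - 48 = -45)
H = 2059 (H = 124 - 45*(1 + 2*(-22)) = 124 - 45*(1 - 44) = 124 - 45*(-43) = 124 + 1935 = 2059)
1/H = 1/2059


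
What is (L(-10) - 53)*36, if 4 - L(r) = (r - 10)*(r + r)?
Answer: -16164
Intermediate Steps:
L(r) = 4 - 2*r*(-10 + r) (L(r) = 4 - (r - 10)*(r + r) = 4 - (-10 + r)*2*r = 4 - 2*r*(-10 + r))
(L(-10) - 53)*36 = ((4 - 2*(-10)² + 20*(-10)) - 53)*36 = ((4 - 2*100 - 200) - 53)*36 = ((4 - 200 - 200) - 53)*36 = (-396 - 53)*36 = -449*36 = -16164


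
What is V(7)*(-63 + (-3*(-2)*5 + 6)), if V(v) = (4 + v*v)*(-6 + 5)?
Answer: 1431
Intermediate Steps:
V(v) = -4 - v² (V(v) = (4 + v²)*(-1) = -4 - v²)
V(7)*(-63 + (-3*(-2)*5 + 6)) = (-4 - 1*7²)*(-63 + (-3*(-2)*5 + 6)) = (-4 - 1*49)*(-63 + (6*5 + 6)) = (-4 - 49)*(-63 + (30 + 6)) = -53*(-63 + 36) = -53*(-27) = 1431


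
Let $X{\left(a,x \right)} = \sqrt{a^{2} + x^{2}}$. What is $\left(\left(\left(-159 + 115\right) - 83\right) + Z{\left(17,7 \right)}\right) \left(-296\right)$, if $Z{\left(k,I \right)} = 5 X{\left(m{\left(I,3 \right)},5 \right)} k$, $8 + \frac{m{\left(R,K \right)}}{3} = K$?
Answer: $37592 - 125800 \sqrt{10} \approx -3.6022 \cdot 10^{5}$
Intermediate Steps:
$m{\left(R,K \right)} = -24 + 3 K$
$Z{\left(k,I \right)} = 25 k \sqrt{10}$ ($Z{\left(k,I \right)} = 5 \sqrt{\left(-24 + 3 \cdot 3\right)^{2} + 5^{2}} k = 5 \sqrt{\left(-24 + 9\right)^{2} + 25} k = 5 \sqrt{\left(-15\right)^{2} + 25} k = 5 \sqrt{225 + 25} k = 5 \sqrt{250} k = 5 \cdot 5 \sqrt{10} k = 25 \sqrt{10} k = 25 k \sqrt{10}$)
$\left(\left(\left(-159 + 115\right) - 83\right) + Z{\left(17,7 \right)}\right) \left(-296\right) = \left(\left(\left(-159 + 115\right) - 83\right) + 25 \cdot 17 \sqrt{10}\right) \left(-296\right) = \left(\left(-44 - 83\right) + 425 \sqrt{10}\right) \left(-296\right) = \left(-127 + 425 \sqrt{10}\right) \left(-296\right) = 37592 - 125800 \sqrt{10}$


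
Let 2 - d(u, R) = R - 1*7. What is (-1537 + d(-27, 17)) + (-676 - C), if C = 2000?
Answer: -4221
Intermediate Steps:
d(u, R) = 9 - R (d(u, R) = 2 - (R - 1*7) = 2 - (R - 7) = 2 - (-7 + R) = 2 + (7 - R) = 9 - R)
(-1537 + d(-27, 17)) + (-676 - C) = (-1537 + (9 - 1*17)) + (-676 - 1*2000) = (-1537 + (9 - 17)) + (-676 - 2000) = (-1537 - 8) - 2676 = -1545 - 2676 = -4221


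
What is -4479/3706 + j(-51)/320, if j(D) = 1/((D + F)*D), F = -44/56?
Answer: -779345237/644844000 ≈ -1.2086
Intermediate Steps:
F = -11/14 (F = -44*1/56 = -11/14 ≈ -0.78571)
j(D) = 1/(D*(-11/14 + D)) (j(D) = 1/((D - 11/14)*D) = 1/((-11/14 + D)*D) = 1/(D*(-11/14 + D)))
-4479/3706 + j(-51)/320 = -4479/3706 + (14/(-51*(-11 + 14*(-51))))/320 = -4479*1/3706 + (14*(-1/51)/(-11 - 714))*(1/320) = -4479/3706 + (14*(-1/51)/(-725))*(1/320) = -4479/3706 + (14*(-1/51)*(-1/725))*(1/320) = -4479/3706 + (14/36975)*(1/320) = -4479/3706 + 7/5916000 = -779345237/644844000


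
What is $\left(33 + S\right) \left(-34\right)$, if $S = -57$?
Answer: $816$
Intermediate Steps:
$\left(33 + S\right) \left(-34\right) = \left(33 - 57\right) \left(-34\right) = \left(-24\right) \left(-34\right) = 816$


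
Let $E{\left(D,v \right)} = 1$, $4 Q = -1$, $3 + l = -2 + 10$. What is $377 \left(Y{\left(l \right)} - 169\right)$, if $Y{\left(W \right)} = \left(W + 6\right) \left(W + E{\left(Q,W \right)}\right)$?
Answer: $-38831$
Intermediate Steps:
$l = 5$ ($l = -3 + \left(-2 + 10\right) = -3 + 8 = 5$)
$Q = - \frac{1}{4}$ ($Q = \frac{1}{4} \left(-1\right) = - \frac{1}{4} \approx -0.25$)
$Y{\left(W \right)} = \left(1 + W\right) \left(6 + W\right)$ ($Y{\left(W \right)} = \left(W + 6\right) \left(W + 1\right) = \left(6 + W\right) \left(1 + W\right) = \left(1 + W\right) \left(6 + W\right)$)
$377 \left(Y{\left(l \right)} - 169\right) = 377 \left(\left(6 + 5^{2} + 7 \cdot 5\right) - 169\right) = 377 \left(\left(6 + 25 + 35\right) - 169\right) = 377 \left(66 - 169\right) = 377 \left(-103\right) = -38831$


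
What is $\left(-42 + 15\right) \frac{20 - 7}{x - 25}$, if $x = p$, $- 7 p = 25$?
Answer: $\frac{2457}{200} \approx 12.285$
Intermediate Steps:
$p = - \frac{25}{7}$ ($p = \left(- \frac{1}{7}\right) 25 = - \frac{25}{7} \approx -3.5714$)
$x = - \frac{25}{7} \approx -3.5714$
$\left(-42 + 15\right) \frac{20 - 7}{x - 25} = \left(-42 + 15\right) \frac{20 - 7}{- \frac{25}{7} - 25} = - 27 \frac{13}{- \frac{200}{7}} = - 27 \cdot 13 \left(- \frac{7}{200}\right) = \left(-27\right) \left(- \frac{91}{200}\right) = \frac{2457}{200}$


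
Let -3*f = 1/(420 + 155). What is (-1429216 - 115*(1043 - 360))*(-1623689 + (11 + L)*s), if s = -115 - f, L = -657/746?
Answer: 525440061852321456/214475 ≈ 2.4499e+12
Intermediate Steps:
f = -1/1725 (f = -1/(3*(420 + 155)) = -⅓/575 = -⅓*1/575 = -1/1725 ≈ -0.00057971)
L = -657/746 (L = -657*1/746 = -657/746 ≈ -0.88070)
s = -198374/1725 (s = -115 - 1*(-1/1725) = -115 + 1/1725 = -198374/1725 ≈ -115.00)
(-1429216 - 115*(1043 - 360))*(-1623689 + (11 + L)*s) = (-1429216 - 115*(1043 - 360))*(-1623689 + (11 - 657/746)*(-198374/1725)) = (-1429216 - 115*683)*(-1623689 + (7549/746)*(-198374/1725)) = (-1429216 - 78545)*(-1623689 - 748762663/643425) = -1507761*(-1045470857488/643425) = 525440061852321456/214475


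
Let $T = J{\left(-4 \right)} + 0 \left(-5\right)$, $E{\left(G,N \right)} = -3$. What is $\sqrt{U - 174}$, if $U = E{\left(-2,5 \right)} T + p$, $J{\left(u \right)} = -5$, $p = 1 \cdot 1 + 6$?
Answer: $2 i \sqrt{38} \approx 12.329 i$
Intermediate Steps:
$p = 7$ ($p = 1 + 6 = 7$)
$T = -5$ ($T = -5 + 0 \left(-5\right) = -5 + 0 = -5$)
$U = 22$ ($U = \left(-3\right) \left(-5\right) + 7 = 15 + 7 = 22$)
$\sqrt{U - 174} = \sqrt{22 - 174} = \sqrt{-152} = 2 i \sqrt{38}$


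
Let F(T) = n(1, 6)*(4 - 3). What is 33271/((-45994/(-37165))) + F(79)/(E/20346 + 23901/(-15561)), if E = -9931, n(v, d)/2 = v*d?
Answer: 88024151498521343/3274905860642 ≈ 26878.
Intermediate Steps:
n(v, d) = 2*d*v (n(v, d) = 2*(v*d) = 2*(d*v) = 2*d*v)
F(T) = 12 (F(T) = (2*6*1)*(4 - 3) = 12*1 = 12)
33271/((-45994/(-37165))) + F(79)/(E/20346 + 23901/(-15561)) = 33271/((-45994/(-37165))) + 12/(-9931/20346 + 23901/(-15561)) = 33271/((-45994*(-1/37165))) + 12/(-9931*1/20346 + 23901*(-1/15561)) = 33271/(45994/37165) + 12/(-9931/20346 - 7967/5187) = 33271*(37165/45994) + 12/(-71202893/35178234) = 1236516715/45994 + 12*(-35178234/71202893) = 1236516715/45994 - 422138808/71202893 = 88024151498521343/3274905860642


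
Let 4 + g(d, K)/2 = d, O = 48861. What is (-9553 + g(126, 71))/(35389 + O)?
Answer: -9309/84250 ≈ -0.11049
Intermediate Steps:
g(d, K) = -8 + 2*d
(-9553 + g(126, 71))/(35389 + O) = (-9553 + (-8 + 2*126))/(35389 + 48861) = (-9553 + (-8 + 252))/84250 = (-9553 + 244)*(1/84250) = -9309*1/84250 = -9309/84250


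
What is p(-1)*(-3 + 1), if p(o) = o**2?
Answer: -2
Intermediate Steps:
p(-1)*(-3 + 1) = (-1)**2*(-3 + 1) = 1*(-2) = -2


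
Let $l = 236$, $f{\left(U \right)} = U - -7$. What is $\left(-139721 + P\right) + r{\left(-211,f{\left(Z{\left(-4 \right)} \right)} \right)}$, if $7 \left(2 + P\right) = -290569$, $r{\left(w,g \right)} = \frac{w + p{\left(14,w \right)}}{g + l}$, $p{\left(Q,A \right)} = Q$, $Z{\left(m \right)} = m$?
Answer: $- \frac{303203949}{1673} \approx -1.8123 \cdot 10^{5}$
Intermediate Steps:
$f{\left(U \right)} = 7 + U$ ($f{\left(U \right)} = U + 7 = 7 + U$)
$r{\left(w,g \right)} = \frac{14 + w}{236 + g}$ ($r{\left(w,g \right)} = \frac{w + 14}{g + 236} = \frac{14 + w}{236 + g}$)
$P = - \frac{290583}{7}$ ($P = -2 + \frac{1}{7} \left(-290569\right) = -2 - \frac{290569}{7} = - \frac{290583}{7} \approx -41512.0$)
$\left(-139721 + P\right) + r{\left(-211,f{\left(Z{\left(-4 \right)} \right)} \right)} = \left(-139721 - \frac{290583}{7}\right) + \frac{14 - 211}{236 + \left(7 - 4\right)} = - \frac{1268630}{7} + \frac{1}{236 + 3} \left(-197\right) = - \frac{1268630}{7} + \frac{1}{239} \left(-197\right) = - \frac{1268630}{7} - \frac{197}{239} = - \frac{303203949}{1673}$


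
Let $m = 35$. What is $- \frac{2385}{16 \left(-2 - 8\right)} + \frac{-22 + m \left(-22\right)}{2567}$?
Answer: $\frac{1199115}{82144} \approx 14.598$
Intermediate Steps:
$- \frac{2385}{16 \left(-2 - 8\right)} + \frac{-22 + m \left(-22\right)}{2567} = - \frac{2385}{16 \left(-2 - 8\right)} + \frac{-22 + 35 \left(-22\right)}{2567} = - \frac{2385}{16 \left(-10\right)} + \left(-22 - 770\right) \frac{1}{2567} = - \frac{2385}{-160} - \frac{792}{2567} = \left(-2385\right) \left(- \frac{1}{160}\right) - \frac{792}{2567} = \frac{477}{32} - \frac{792}{2567} = \frac{1199115}{82144}$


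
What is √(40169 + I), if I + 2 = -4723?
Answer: 2*√8861 ≈ 188.27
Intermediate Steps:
I = -4725 (I = -2 - 4723 = -4725)
√(40169 + I) = √(40169 - 4725) = √35444 = 2*√8861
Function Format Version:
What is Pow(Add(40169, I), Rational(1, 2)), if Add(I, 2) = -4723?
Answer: Mul(2, Pow(8861, Rational(1, 2))) ≈ 188.27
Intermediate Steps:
I = -4725 (I = Add(-2, -4723) = -4725)
Pow(Add(40169, I), Rational(1, 2)) = Pow(Add(40169, -4725), Rational(1, 2)) = Pow(35444, Rational(1, 2)) = Mul(2, Pow(8861, Rational(1, 2)))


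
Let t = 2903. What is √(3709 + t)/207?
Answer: 2*√1653/207 ≈ 0.39282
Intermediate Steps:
√(3709 + t)/207 = √(3709 + 2903)/207 = √6612*(1/207) = (2*√1653)*(1/207) = 2*√1653/207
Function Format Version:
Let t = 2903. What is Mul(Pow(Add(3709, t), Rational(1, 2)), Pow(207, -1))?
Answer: Mul(Rational(2, 207), Pow(1653, Rational(1, 2))) ≈ 0.39282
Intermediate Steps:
Mul(Pow(Add(3709, t), Rational(1, 2)), Pow(207, -1)) = Mul(Pow(Add(3709, 2903), Rational(1, 2)), Pow(207, -1)) = Mul(Pow(6612, Rational(1, 2)), Rational(1, 207)) = Mul(Mul(2, Pow(1653, Rational(1, 2))), Rational(1, 207)) = Mul(Rational(2, 207), Pow(1653, Rational(1, 2)))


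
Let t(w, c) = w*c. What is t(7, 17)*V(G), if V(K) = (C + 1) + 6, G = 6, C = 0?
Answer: 833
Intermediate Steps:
t(w, c) = c*w
V(K) = 7 (V(K) = (0 + 1) + 6 = 1 + 6 = 7)
t(7, 17)*V(G) = (17*7)*7 = 119*7 = 833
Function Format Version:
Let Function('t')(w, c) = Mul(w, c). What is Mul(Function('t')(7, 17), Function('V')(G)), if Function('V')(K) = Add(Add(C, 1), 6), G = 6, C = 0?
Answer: 833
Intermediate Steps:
Function('t')(w, c) = Mul(c, w)
Function('V')(K) = 7 (Function('V')(K) = Add(Add(0, 1), 6) = Add(1, 6) = 7)
Mul(Function('t')(7, 17), Function('V')(G)) = Mul(Mul(17, 7), 7) = Mul(119, 7) = 833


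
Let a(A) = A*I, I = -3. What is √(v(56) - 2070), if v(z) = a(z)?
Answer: I*√2238 ≈ 47.307*I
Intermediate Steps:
a(A) = -3*A (a(A) = A*(-3) = -3*A)
v(z) = -3*z
√(v(56) - 2070) = √(-3*56 - 2070) = √(-168 - 2070) = √(-2238) = I*√2238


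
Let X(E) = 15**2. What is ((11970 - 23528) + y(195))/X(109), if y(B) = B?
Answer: -11363/225 ≈ -50.502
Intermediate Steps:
X(E) = 225
((11970 - 23528) + y(195))/X(109) = ((11970 - 23528) + 195)/225 = (-11558 + 195)*(1/225) = -11363*1/225 = -11363/225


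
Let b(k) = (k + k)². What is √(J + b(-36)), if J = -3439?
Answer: √1745 ≈ 41.773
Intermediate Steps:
b(k) = 4*k² (b(k) = (2*k)² = 4*k²)
√(J + b(-36)) = √(-3439 + 4*(-36)²) = √(-3439 + 4*1296) = √(-3439 + 5184) = √1745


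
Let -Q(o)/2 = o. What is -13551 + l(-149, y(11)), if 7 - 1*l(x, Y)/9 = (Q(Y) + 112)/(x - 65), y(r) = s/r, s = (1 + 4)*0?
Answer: -1442712/107 ≈ -13483.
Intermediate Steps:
Q(o) = -2*o
s = 0 (s = 5*0 = 0)
y(r) = 0 (y(r) = 0/r = 0)
l(x, Y) = 63 - 9*(112 - 2*Y)/(-65 + x) (l(x, Y) = 63 - 9*(-2*Y + 112)/(x - 65) = 63 - 9*(112 - 2*Y)/(-65 + x))
-13551 + l(-149, y(11)) = -13551 + 9*(-567 + 2*0 + 7*(-149))/(-65 - 149) = -13551 + 9*(-567 + 0 - 1043)/(-214) = -13551 + 9*(-1/214)*(-1610) = -13551 + 7245/107 = -1442712/107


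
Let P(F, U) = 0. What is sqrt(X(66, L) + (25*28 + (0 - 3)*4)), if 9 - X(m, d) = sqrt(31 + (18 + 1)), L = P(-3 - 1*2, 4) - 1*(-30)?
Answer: sqrt(697 - 5*sqrt(2)) ≈ 26.267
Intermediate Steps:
L = 30 (L = 0 - 1*(-30) = 0 + 30 = 30)
X(m, d) = 9 - 5*sqrt(2) (X(m, d) = 9 - sqrt(31 + (18 + 1)) = 9 - sqrt(31 + 19) = 9 - sqrt(50) = 9 - 5*sqrt(2))
sqrt(X(66, L) + (25*28 + (0 - 3)*4)) = sqrt((9 - 5*sqrt(2)) + (25*28 + (0 - 3)*4)) = sqrt((9 - 5*sqrt(2)) + (700 - 3*4)) = sqrt((9 - 5*sqrt(2)) + (700 - 12)) = sqrt((9 - 5*sqrt(2)) + 688) = sqrt(697 - 5*sqrt(2))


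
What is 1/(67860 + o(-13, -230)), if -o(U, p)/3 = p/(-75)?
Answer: 5/339254 ≈ 1.4738e-5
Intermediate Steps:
o(U, p) = p/25 (o(U, p) = -3*p/(-75) = -3*p*(-1)/75 = -(-1)*p/25 = p/25)
1/(67860 + o(-13, -230)) = 1/(67860 + (1/25)*(-230)) = 1/(67860 - 46/5) = 1/(339254/5) = 5/339254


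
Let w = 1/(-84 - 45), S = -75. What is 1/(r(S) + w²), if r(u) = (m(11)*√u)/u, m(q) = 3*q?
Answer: 416025/100523005828 + 15230758455*I*√3/100523005828 ≈ 4.1386e-6 + 0.26243*I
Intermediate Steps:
w = -1/129 (w = 1/(-129) = -1/129 ≈ -0.0077519)
r(u) = 33/√u (r(u) = ((3*11)*√u)/u = (33*√u)/u = 33/√u)
1/(r(S) + w²) = 1/(33/√(-75) + (-1/129)²) = 1/(33*(-I*√3/15) + 1/16641) = 1/(-11*I*√3/5 + 1/16641) = 1/(1/16641 - 11*I*√3/5)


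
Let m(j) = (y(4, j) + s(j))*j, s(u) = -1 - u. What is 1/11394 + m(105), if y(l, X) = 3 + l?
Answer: -118440629/11394 ≈ -10395.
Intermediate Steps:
m(j) = j*(6 - j) (m(j) = ((3 + 4) + (-1 - j))*j = (7 + (-1 - j))*j = (6 - j)*j = j*(6 - j))
1/11394 + m(105) = 1/11394 + 105*(6 - 1*105) = 1/11394 + 105*(6 - 105) = 1/11394 + 105*(-99) = 1/11394 - 10395 = -118440629/11394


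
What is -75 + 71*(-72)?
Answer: -5187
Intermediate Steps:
-75 + 71*(-72) = -75 - 5112 = -5187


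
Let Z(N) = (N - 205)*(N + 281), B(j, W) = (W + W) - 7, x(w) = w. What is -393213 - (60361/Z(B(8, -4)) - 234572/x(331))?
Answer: -1086119408947/2767160 ≈ -3.9250e+5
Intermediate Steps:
B(j, W) = -7 + 2*W (B(j, W) = 2*W - 7 = -7 + 2*W)
Z(N) = (-205 + N)*(281 + N)
-393213 - (60361/Z(B(8, -4)) - 234572/x(331)) = -393213 - (60361/(-57605 + (-7 + 2*(-4))**2 + 76*(-7 + 2*(-4))) - 234572/331) = -393213 - (60361/(-57605 + (-7 - 8)**2 + 76*(-7 - 8)) - 234572*1/331) = -393213 - (60361/(-57605 + (-15)**2 + 76*(-15)) - 234572/331) = -393213 - (60361/(-57605 + 225 - 1140) - 234572/331) = -393213 - (60361/(-58520) - 234572/331) = -393213 - (60361*(-1/58520) - 234572/331) = -393213 - (-8623/8360 - 234572/331) = -393213 - 1*(-1963876133/2767160) = -393213 + 1963876133/2767160 = -1086119408947/2767160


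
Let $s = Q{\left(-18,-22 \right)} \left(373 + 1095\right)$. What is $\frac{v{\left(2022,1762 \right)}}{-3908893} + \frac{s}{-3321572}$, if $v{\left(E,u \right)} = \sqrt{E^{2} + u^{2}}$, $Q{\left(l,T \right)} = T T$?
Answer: $- \frac{177628}{830393} - \frac{2 \sqrt{1798282}}{3908893} \approx -0.21459$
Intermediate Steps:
$Q{\left(l,T \right)} = T^{2}$
$s = 710512$ ($s = \left(-22\right)^{2} \left(373 + 1095\right) = 484 \cdot 1468 = 710512$)
$\frac{v{\left(2022,1762 \right)}}{-3908893} + \frac{s}{-3321572} = \frac{\sqrt{2022^{2} + 1762^{2}}}{-3908893} + \frac{710512}{-3321572} = \sqrt{4088484 + 3104644} \left(- \frac{1}{3908893}\right) + 710512 \left(- \frac{1}{3321572}\right) = \sqrt{7193128} \left(- \frac{1}{3908893}\right) - \frac{177628}{830393} = 2 \sqrt{1798282} \left(- \frac{1}{3908893}\right) - \frac{177628}{830393} = - \frac{2 \sqrt{1798282}}{3908893} - \frac{177628}{830393} = - \frac{177628}{830393} - \frac{2 \sqrt{1798282}}{3908893}$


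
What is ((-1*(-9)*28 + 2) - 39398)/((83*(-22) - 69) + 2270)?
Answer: -13048/125 ≈ -104.38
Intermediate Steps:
((-1*(-9)*28 + 2) - 39398)/((83*(-22) - 69) + 2270) = ((9*28 + 2) - 39398)/((-1826 - 69) + 2270) = ((252 + 2) - 39398)/(-1895 + 2270) = (254 - 39398)/375 = -39144*1/375 = -13048/125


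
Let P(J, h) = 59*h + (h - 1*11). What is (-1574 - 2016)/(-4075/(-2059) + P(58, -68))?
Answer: 3695905/4209647 ≈ 0.87796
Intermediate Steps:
P(J, h) = -11 + 60*h (P(J, h) = 59*h + (h - 11) = 59*h + (-11 + h) = -11 + 60*h)
(-1574 - 2016)/(-4075/(-2059) + P(58, -68)) = (-1574 - 2016)/(-4075/(-2059) + (-11 + 60*(-68))) = -3590/(-4075*(-1/2059) + (-11 - 4080)) = -3590/(4075/2059 - 4091) = -3590/(-8419294/2059) = -3590*(-2059/8419294) = 3695905/4209647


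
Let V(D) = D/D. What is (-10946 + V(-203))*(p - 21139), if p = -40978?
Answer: 679870565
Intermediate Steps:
V(D) = 1
(-10946 + V(-203))*(p - 21139) = (-10946 + 1)*(-40978 - 21139) = -10945*(-62117) = 679870565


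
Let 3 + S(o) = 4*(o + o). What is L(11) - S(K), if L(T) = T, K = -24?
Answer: 206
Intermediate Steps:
S(o) = -3 + 8*o (S(o) = -3 + 4*(o + o) = -3 + 4*(2*o) = -3 + 8*o)
L(11) - S(K) = 11 - (-3 + 8*(-24)) = 11 - (-3 - 192) = 11 - 1*(-195) = 11 + 195 = 206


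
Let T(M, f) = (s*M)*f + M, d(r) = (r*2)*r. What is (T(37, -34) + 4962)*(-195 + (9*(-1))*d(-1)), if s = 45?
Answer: 10993143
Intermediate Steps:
d(r) = 2*r² (d(r) = (2*r)*r = 2*r²)
T(M, f) = M + 45*M*f (T(M, f) = (45*M)*f + M = 45*M*f + M = M + 45*M*f)
(T(37, -34) + 4962)*(-195 + (9*(-1))*d(-1)) = (37*(1 + 45*(-34)) + 4962)*(-195 + (9*(-1))*(2*(-1)²)) = (37*(1 - 1530) + 4962)*(-195 - 18) = (37*(-1529) + 4962)*(-195 - 9*2) = (-56573 + 4962)*(-195 - 18) = -51611*(-213) = 10993143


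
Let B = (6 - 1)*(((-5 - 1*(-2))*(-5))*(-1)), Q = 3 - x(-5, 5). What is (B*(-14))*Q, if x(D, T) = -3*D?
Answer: -12600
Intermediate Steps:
Q = -12 (Q = 3 - (-3)*(-5) = 3 - 1*15 = 3 - 15 = -12)
B = -75 (B = 5*(((-5 + 2)*(-5))*(-1)) = 5*(-3*(-5)*(-1)) = 5*(15*(-1)) = 5*(-15) = -75)
(B*(-14))*Q = -75*(-14)*(-12) = 1050*(-12) = -12600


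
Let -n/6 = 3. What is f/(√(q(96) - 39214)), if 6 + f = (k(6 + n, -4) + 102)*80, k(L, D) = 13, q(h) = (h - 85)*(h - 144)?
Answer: -4597*I*√39742/19871 ≈ -46.119*I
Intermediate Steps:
n = -18 (n = -6*3 = -18)
q(h) = (-144 + h)*(-85 + h) (q(h) = (-85 + h)*(-144 + h) = (-144 + h)*(-85 + h))
f = 9194 (f = -6 + (13 + 102)*80 = -6 + 115*80 = -6 + 9200 = 9194)
f/(√(q(96) - 39214)) = 9194/(√((12240 + 96² - 229*96) - 39214)) = 9194/(√((12240 + 9216 - 21984) - 39214)) = 9194/(√(-528 - 39214)) = 9194/(√(-39742)) = 9194/((I*√39742)) = 9194*(-I*√39742/39742) = -4597*I*√39742/19871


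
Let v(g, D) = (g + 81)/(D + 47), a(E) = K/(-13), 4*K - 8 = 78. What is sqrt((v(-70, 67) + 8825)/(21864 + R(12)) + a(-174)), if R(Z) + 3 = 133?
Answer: I*sqrt(6789843875373)/2328222 ≈ 1.1192*I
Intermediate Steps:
K = 43/2 (K = 2 + (1/4)*78 = 2 + 39/2 = 43/2 ≈ 21.500)
R(Z) = 130 (R(Z) = -3 + 133 = 130)
a(E) = -43/26 (a(E) = (43/2)/(-13) = (43/2)*(-1/13) = -43/26)
v(g, D) = (81 + g)/(47 + D)
sqrt((v(-70, 67) + 8825)/(21864 + R(12)) + a(-174)) = sqrt(((81 - 70)/(47 + 67) + 8825)/(21864 + 130) - 43/26) = sqrt((11/114 + 8825)/21994 - 43/26) = sqrt(((1/114)*11 + 8825)*(1/21994) - 43/26) = sqrt((11/114 + 8825)*(1/21994) - 43/26) = sqrt((1006061/114)*(1/21994) - 43/26) = sqrt(143723/358188 - 43/26) = sqrt(-5832643/4656444) = I*sqrt(6789843875373)/2328222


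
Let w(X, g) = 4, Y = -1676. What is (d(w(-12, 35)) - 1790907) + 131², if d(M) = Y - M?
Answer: -1775426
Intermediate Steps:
d(M) = -1676 - M
(d(w(-12, 35)) - 1790907) + 131² = ((-1676 - 1*4) - 1790907) + 131² = ((-1676 - 4) - 1790907) + 17161 = (-1680 - 1790907) + 17161 = -1792587 + 17161 = -1775426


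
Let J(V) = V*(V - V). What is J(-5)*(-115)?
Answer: 0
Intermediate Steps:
J(V) = 0 (J(V) = V*0 = 0)
J(-5)*(-115) = 0*(-115) = 0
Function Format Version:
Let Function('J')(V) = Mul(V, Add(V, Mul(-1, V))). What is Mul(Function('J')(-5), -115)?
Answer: 0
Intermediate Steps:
Function('J')(V) = 0 (Function('J')(V) = Mul(V, 0) = 0)
Mul(Function('J')(-5), -115) = Mul(0, -115) = 0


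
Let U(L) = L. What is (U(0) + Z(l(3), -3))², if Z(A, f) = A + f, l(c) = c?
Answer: 0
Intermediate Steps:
(U(0) + Z(l(3), -3))² = (0 + (3 - 3))² = (0 + 0)² = 0² = 0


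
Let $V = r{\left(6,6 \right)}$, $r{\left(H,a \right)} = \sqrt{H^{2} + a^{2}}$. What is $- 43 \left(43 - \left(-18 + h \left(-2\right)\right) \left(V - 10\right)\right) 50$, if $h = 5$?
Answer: $509550 - 361200 \sqrt{2} \approx -1263.9$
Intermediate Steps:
$V = 6 \sqrt{2}$ ($V = \sqrt{6^{2} + 6^{2}} = \sqrt{36 + 36} = \sqrt{72} = 6 \sqrt{2} \approx 8.4853$)
$- 43 \left(43 - \left(-18 + h \left(-2\right)\right) \left(V - 10\right)\right) 50 = - 43 \left(43 - \left(-18 + 5 \left(-2\right)\right) \left(6 \sqrt{2} - 10\right)\right) 50 = - 43 \left(43 - \left(-18 - 10\right) \left(-10 + 6 \sqrt{2}\right)\right) 50 = - 43 \left(43 - - 28 \left(-10 + 6 \sqrt{2}\right)\right) 50 = - 43 \left(43 - \left(280 - 168 \sqrt{2}\right)\right) 50 = - 43 \left(-237 + 168 \sqrt{2}\right) 50 = \left(10191 - 7224 \sqrt{2}\right) 50 = 509550 - 361200 \sqrt{2}$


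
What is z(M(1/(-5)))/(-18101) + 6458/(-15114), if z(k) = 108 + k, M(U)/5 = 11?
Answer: -59679920/136789257 ≈ -0.43629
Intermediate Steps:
M(U) = 55 (M(U) = 5*11 = 55)
z(M(1/(-5)))/(-18101) + 6458/(-15114) = (108 + 55)/(-18101) + 6458/(-15114) = 163*(-1/18101) + 6458*(-1/15114) = -163/18101 - 3229/7557 = -59679920/136789257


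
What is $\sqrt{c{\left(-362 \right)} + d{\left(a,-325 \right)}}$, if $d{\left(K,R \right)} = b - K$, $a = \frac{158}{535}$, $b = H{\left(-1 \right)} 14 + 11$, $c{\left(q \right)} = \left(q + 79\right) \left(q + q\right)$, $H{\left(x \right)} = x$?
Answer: $\frac{\sqrt{58644269495}}{535} \approx 452.65$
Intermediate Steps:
$c{\left(q \right)} = 2 q \left(79 + q\right)$ ($c{\left(q \right)} = \left(79 + q\right) 2 q = 2 q \left(79 + q\right)$)
$b = -3$ ($b = \left(-1\right) 14 + 11 = -14 + 11 = -3$)
$a = \frac{158}{535}$ ($a = 158 \cdot \frac{1}{535} = \frac{158}{535} \approx 0.29533$)
$d{\left(K,R \right)} = -3 - K$
$\sqrt{c{\left(-362 \right)} + d{\left(a,-325 \right)}} = \sqrt{2 \left(-362\right) \left(79 - 362\right) - \frac{1763}{535}} = \sqrt{2 \left(-362\right) \left(-283\right) - \frac{1763}{535}} = \sqrt{204892 - \frac{1763}{535}} = \sqrt{\frac{109615457}{535}} = \frac{\sqrt{58644269495}}{535}$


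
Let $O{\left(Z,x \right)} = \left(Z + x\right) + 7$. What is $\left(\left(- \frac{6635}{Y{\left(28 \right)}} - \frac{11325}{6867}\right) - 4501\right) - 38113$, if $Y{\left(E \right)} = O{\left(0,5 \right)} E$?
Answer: $- \frac{74356131}{1744} \approx -42635.0$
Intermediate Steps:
$O{\left(Z,x \right)} = 7 + Z + x$
$Y{\left(E \right)} = 12 E$ ($Y{\left(E \right)} = \left(7 + 0 + 5\right) E = 12 E$)
$\left(\left(- \frac{6635}{Y{\left(28 \right)}} - \frac{11325}{6867}\right) - 4501\right) - 38113 = \left(\left(- \frac{6635}{12 \cdot 28} - \frac{11325}{6867}\right) - 4501\right) - 38113 = \left(\left(- \frac{6635}{336} - \frac{3775}{2289}\right) - 4501\right) - 38113 = \left(- \frac{37315}{1744} - 4501\right) - 38113 = - \frac{7887059}{1744} - 38113 = - \frac{74356131}{1744}$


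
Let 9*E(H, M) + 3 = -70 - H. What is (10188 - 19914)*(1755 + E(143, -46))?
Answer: -16835706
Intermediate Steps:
E(H, M) = -73/9 - H/9 (E(H, M) = -⅓ + (-70 - H)/9 = -⅓ + (-70/9 - H/9) = -73/9 - H/9)
(10188 - 19914)*(1755 + E(143, -46)) = (10188 - 19914)*(1755 + (-73/9 - ⅑*143)) = -9726*(1755 + (-73/9 - 143/9)) = -9726*(1755 - 24) = -9726*1731 = -16835706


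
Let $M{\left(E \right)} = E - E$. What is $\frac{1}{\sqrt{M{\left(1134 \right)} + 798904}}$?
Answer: $\frac{\sqrt{199726}}{399452} \approx 0.0011188$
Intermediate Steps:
$M{\left(E \right)} = 0$
$\frac{1}{\sqrt{M{\left(1134 \right)} + 798904}} = \frac{1}{\sqrt{0 + 798904}} = \frac{1}{\sqrt{798904}} = \frac{1}{2 \sqrt{199726}} = \frac{\sqrt{199726}}{399452}$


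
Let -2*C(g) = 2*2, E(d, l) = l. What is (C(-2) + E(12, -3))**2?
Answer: 25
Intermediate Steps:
C(g) = -2
(C(-2) + E(12, -3))**2 = (-2 - 3)**2 = (-5)**2 = 25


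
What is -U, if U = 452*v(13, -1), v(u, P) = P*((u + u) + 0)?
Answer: 11752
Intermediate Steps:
v(u, P) = 2*P*u (v(u, P) = P*(2*u + 0) = P*(2*u) = 2*P*u)
U = -11752 (U = 452*(2*(-1)*13) = 452*(-26) = -11752)
-U = -1*(-11752) = 11752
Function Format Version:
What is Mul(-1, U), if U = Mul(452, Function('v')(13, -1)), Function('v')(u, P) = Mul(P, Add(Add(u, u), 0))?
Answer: 11752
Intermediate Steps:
Function('v')(u, P) = Mul(2, P, u) (Function('v')(u, P) = Mul(P, Add(Mul(2, u), 0)) = Mul(P, Mul(2, u)) = Mul(2, P, u))
U = -11752 (U = Mul(452, Mul(2, -1, 13)) = Mul(452, -26) = -11752)
Mul(-1, U) = Mul(-1, -11752) = 11752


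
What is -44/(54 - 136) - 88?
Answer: -3586/41 ≈ -87.463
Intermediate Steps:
-44/(54 - 136) - 88 = -44/(-82) - 88 = -44*(-1/82) - 88 = 22/41 - 88 = -3586/41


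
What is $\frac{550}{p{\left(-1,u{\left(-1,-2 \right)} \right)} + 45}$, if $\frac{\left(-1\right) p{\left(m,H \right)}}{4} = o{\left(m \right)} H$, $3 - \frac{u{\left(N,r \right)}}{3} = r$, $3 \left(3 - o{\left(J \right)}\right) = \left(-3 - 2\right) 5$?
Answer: $- \frac{110}{127} \approx -0.86614$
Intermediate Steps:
$o{\left(J \right)} = \frac{34}{3}$ ($o{\left(J \right)} = 3 - \frac{\left(-3 - 2\right) 5}{3} = 3 - \frac{\left(-5\right) 5}{3} = 3 - - \frac{25}{3} = 3 + \frac{25}{3} = \frac{34}{3}$)
$u{\left(N,r \right)} = 9 - 3 r$
$p{\left(m,H \right)} = - \frac{136 H}{3}$ ($p{\left(m,H \right)} = - 4 \frac{34 H}{3} = - \frac{136 H}{3}$)
$\frac{550}{p{\left(-1,u{\left(-1,-2 \right)} \right)} + 45} = \frac{550}{- \frac{136 \left(9 - -6\right)}{3} + 45} = \frac{550}{- \frac{136 \left(9 + 6\right)}{3} + 45} = \frac{550}{\left(- \frac{136}{3}\right) 15 + 45} = \frac{550}{-680 + 45} = \frac{550}{-635} = 550 \left(- \frac{1}{635}\right) = - \frac{110}{127}$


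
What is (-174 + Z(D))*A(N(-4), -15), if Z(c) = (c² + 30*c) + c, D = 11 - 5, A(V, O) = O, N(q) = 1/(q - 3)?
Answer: -720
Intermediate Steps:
N(q) = 1/(-3 + q)
D = 6
Z(c) = c² + 31*c
(-174 + Z(D))*A(N(-4), -15) = (-174 + 6*(31 + 6))*(-15) = (-174 + 6*37)*(-15) = (-174 + 222)*(-15) = 48*(-15) = -720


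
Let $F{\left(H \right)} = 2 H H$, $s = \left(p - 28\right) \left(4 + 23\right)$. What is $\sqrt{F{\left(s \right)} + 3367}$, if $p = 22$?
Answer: $\sqrt{55855} \approx 236.34$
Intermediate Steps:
$s = -162$ ($s = \left(22 - 28\right) \left(4 + 23\right) = \left(-6\right) 27 = -162$)
$F{\left(H \right)} = 2 H^{2}$
$\sqrt{F{\left(s \right)} + 3367} = \sqrt{2 \left(-162\right)^{2} + 3367} = \sqrt{2 \cdot 26244 + 3367} = \sqrt{52488 + 3367} = \sqrt{55855}$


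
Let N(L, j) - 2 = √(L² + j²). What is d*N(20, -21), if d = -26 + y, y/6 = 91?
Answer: 16120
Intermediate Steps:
y = 546 (y = 6*91 = 546)
d = 520 (d = -26 + 546 = 520)
N(L, j) = 2 + √(L² + j²)
d*N(20, -21) = 520*(2 + √(20² + (-21)²)) = 520*(2 + √(400 + 441)) = 520*(2 + √841) = 520*(2 + 29) = 520*31 = 16120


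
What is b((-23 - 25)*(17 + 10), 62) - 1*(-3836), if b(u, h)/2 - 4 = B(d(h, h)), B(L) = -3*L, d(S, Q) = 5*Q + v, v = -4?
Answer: 2008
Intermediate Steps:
d(S, Q) = -4 + 5*Q (d(S, Q) = 5*Q - 4 = -4 + 5*Q)
b(u, h) = 32 - 30*h (b(u, h) = 8 + 2*(-3*(-4 + 5*h)) = 8 + 2*(12 - 15*h) = 8 + (24 - 30*h) = 32 - 30*h)
b((-23 - 25)*(17 + 10), 62) - 1*(-3836) = (32 - 30*62) - 1*(-3836) = (32 - 1860) + 3836 = -1828 + 3836 = 2008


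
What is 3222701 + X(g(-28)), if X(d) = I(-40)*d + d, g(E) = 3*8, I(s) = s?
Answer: 3221765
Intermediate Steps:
g(E) = 24
X(d) = -39*d (X(d) = -40*d + d = -39*d)
3222701 + X(g(-28)) = 3222701 - 39*24 = 3222701 - 936 = 3221765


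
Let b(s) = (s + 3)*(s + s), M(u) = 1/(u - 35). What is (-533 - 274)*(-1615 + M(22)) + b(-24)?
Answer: 16956876/13 ≈ 1.3044e+6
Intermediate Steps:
M(u) = 1/(-35 + u)
b(s) = 2*s*(3 + s) (b(s) = (3 + s)*(2*s) = 2*s*(3 + s))
(-533 - 274)*(-1615 + M(22)) + b(-24) = (-533 - 274)*(-1615 + 1/(-35 + 22)) + 2*(-24)*(3 - 24) = -807*(-1615 + 1/(-13)) + 2*(-24)*(-21) = -807*(-1615 - 1/13) + 1008 = -807*(-20996/13) + 1008 = 16943772/13 + 1008 = 16956876/13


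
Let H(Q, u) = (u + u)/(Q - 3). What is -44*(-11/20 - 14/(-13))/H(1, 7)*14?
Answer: 3014/65 ≈ 46.369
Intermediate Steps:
H(Q, u) = 2*u/(-3 + Q) (H(Q, u) = (2*u)/(-3 + Q) = 2*u/(-3 + Q))
-44*(-11/20 - 14/(-13))/H(1, 7)*14 = -44*(-11/20 - 14/(-13))/(2*7/(-3 + 1))*14 = -44*(-11*1/20 - 14*(-1/13))/(2*7/(-2))*14 = -44*(-11/20 + 14/13)/(2*7*(-½))*14 = -1507/(65*(-7))*14 = -1507*(-1)/(65*7)*14 = -44*(-137/1820)*14 = (1507/455)*14 = 3014/65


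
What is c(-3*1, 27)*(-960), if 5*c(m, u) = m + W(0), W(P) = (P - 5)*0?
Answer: 576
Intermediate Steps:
W(P) = 0 (W(P) = (-5 + P)*0 = 0)
c(m, u) = m/5 (c(m, u) = (m + 0)/5 = m/5)
c(-3*1, 27)*(-960) = ((-3*1)/5)*(-960) = ((⅕)*(-3))*(-960) = -⅗*(-960) = 576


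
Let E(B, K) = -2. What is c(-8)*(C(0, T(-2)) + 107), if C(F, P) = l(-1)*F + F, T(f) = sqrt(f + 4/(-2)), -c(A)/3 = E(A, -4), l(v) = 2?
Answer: 642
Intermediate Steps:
c(A) = 6 (c(A) = -3*(-2) = 6)
T(f) = sqrt(-2 + f) (T(f) = sqrt(f + 4*(-1/2)) = sqrt(f - 2) = sqrt(-2 + f))
C(F, P) = 3*F (C(F, P) = 2*F + F = 3*F)
c(-8)*(C(0, T(-2)) + 107) = 6*(3*0 + 107) = 6*(0 + 107) = 6*107 = 642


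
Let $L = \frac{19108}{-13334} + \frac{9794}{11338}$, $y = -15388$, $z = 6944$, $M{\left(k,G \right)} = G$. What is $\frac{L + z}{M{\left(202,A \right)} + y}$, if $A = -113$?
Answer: $- \frac{262428515185}{585863751723} \approx -0.44793$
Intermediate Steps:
$L = - \frac{21513327}{37795223}$ ($L = 19108 \left(- \frac{1}{13334}\right) + 9794 \cdot \frac{1}{11338} = - \frac{9554}{6667} + \frac{4897}{5669} = - \frac{21513327}{37795223} \approx -0.56921$)
$\frac{L + z}{M{\left(202,A \right)} + y} = \frac{- \frac{21513327}{37795223} + 6944}{-113 - 15388} = \frac{262428515185}{37795223 \left(-15501\right)} = \frac{262428515185}{37795223} \left(- \frac{1}{15501}\right) = - \frac{262428515185}{585863751723}$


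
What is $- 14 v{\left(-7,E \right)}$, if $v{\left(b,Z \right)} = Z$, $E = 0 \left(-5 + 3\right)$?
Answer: $0$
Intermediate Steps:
$E = 0$ ($E = 0 \left(-2\right) = 0$)
$- 14 v{\left(-7,E \right)} = \left(-14\right) 0 = 0$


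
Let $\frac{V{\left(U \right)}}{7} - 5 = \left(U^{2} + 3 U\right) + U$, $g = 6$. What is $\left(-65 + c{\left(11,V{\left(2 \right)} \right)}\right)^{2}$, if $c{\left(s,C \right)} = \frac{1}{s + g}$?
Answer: $\frac{1218816}{289} \approx 4217.4$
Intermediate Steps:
$V{\left(U \right)} = 35 + 7 U^{2} + 28 U$ ($V{\left(U \right)} = 35 + 7 \left(\left(U^{2} + 3 U\right) + U\right) = 35 + 7 \left(U^{2} + 4 U\right) = 35 + \left(7 U^{2} + 28 U\right) = 35 + 7 U^{2} + 28 U$)
$c{\left(s,C \right)} = \frac{1}{6 + s}$ ($c{\left(s,C \right)} = \frac{1}{s + 6} = \frac{1}{6 + s}$)
$\left(-65 + c{\left(11,V{\left(2 \right)} \right)}\right)^{2} = \left(-65 + \frac{1}{6 + 11}\right)^{2} = \left(-65 + \frac{1}{17}\right)^{2} = \left(- \frac{1104}{17}\right)^{2} = \frac{1218816}{289}$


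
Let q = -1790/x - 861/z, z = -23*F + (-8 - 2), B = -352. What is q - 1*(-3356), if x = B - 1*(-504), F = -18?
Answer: 12826951/3838 ≈ 3342.1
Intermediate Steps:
z = 404 (z = -23*(-18) + (-8 - 2) = 414 - 10 = 404)
x = 152 (x = -352 - 1*(-504) = -352 + 504 = 152)
q = -53377/3838 (q = -1790/152 - 861/404 = -1790*1/152 - 861*1/404 = -895/76 - 861/404 = -53377/3838 ≈ -13.908)
q - 1*(-3356) = -53377/3838 - 1*(-3356) = -53377/3838 + 3356 = 12826951/3838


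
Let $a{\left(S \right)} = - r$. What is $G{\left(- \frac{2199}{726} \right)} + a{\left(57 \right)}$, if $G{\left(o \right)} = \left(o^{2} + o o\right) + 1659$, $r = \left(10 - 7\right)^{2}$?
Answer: $\frac{48852589}{29282} \approx 1668.3$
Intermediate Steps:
$r = 9$ ($r = 3^{2} = 9$)
$a{\left(S \right)} = -9$ ($a{\left(S \right)} = \left(-1\right) 9 = -9$)
$G{\left(o \right)} = 1659 + 2 o^{2}$ ($G{\left(o \right)} = \left(o^{2} + o^{2}\right) + 1659 = 2 o^{2} + 1659 = 1659 + 2 o^{2}$)
$G{\left(- \frac{2199}{726} \right)} + a{\left(57 \right)} = \left(1659 + 2 \left(- \frac{2199}{726}\right)^{2}\right) - 9 = \left(1659 + 2 \left(\left(-2199\right) \frac{1}{726}\right)^{2}\right) - 9 = \left(1659 + 2 \left(- \frac{733}{242}\right)^{2}\right) - 9 = \left(1659 + 2 \cdot \frac{537289}{58564}\right) - 9 = \left(1659 + \frac{537289}{29282}\right) - 9 = \frac{49116127}{29282} - 9 = \frac{48852589}{29282}$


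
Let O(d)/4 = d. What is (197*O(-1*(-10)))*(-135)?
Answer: -1063800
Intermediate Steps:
O(d) = 4*d
(197*O(-1*(-10)))*(-135) = (197*(4*(-1*(-10))))*(-135) = (197*(4*10))*(-135) = (197*40)*(-135) = 7880*(-135) = -1063800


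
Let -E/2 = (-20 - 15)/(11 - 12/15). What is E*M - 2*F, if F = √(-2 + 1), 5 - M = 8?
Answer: -350/17 - 2*I ≈ -20.588 - 2.0*I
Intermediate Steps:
M = -3 (M = 5 - 1*8 = 5 - 8 = -3)
F = I (F = √(-1) = I ≈ 1.0*I)
E = 350/51 (E = -2*(-20 - 15)/(11 - 12/15) = -(-70)/(11 - 12*1/15) = -(-70)/(11 - ⅘) = -(-70)/51/5 = -(-70)*5/51 = -2*(-175/51) = 350/51 ≈ 6.8627)
E*M - 2*F = (350/51)*(-3) - 2*I = -350/17 - 2*I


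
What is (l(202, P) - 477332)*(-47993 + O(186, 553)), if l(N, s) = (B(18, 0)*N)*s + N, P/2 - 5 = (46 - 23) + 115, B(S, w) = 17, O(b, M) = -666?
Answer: -24572503046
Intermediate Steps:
P = 286 (P = 10 + 2*((46 - 23) + 115) = 10 + 2*(23 + 115) = 10 + 2*138 = 10 + 276 = 286)
l(N, s) = N + 17*N*s (l(N, s) = (17*N)*s + N = 17*N*s + N = N + 17*N*s)
(l(202, P) - 477332)*(-47993 + O(186, 553)) = (202*(1 + 17*286) - 477332)*(-47993 - 666) = (202*(1 + 4862) - 477332)*(-48659) = (202*4863 - 477332)*(-48659) = (982326 - 477332)*(-48659) = 504994*(-48659) = -24572503046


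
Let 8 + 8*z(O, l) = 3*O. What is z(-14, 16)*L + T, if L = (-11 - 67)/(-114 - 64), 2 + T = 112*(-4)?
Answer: -161175/356 ≈ -452.74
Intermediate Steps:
T = -450 (T = -2 + 112*(-4) = -2 - 448 = -450)
z(O, l) = -1 + 3*O/8 (z(O, l) = -1 + (3*O)/8 = -1 + 3*O/8)
L = 39/89 (L = -78/(-178) = -78*(-1/178) = 39/89 ≈ 0.43820)
z(-14, 16)*L + T = (-1 + (3/8)*(-14))*(39/89) - 450 = (-1 - 21/4)*(39/89) - 450 = -25/4*39/89 - 450 = -975/356 - 450 = -161175/356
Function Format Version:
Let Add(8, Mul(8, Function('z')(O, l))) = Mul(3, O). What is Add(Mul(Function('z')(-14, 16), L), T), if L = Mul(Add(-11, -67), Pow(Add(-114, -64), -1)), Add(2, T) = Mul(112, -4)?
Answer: Rational(-161175, 356) ≈ -452.74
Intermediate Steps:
T = -450 (T = Add(-2, Mul(112, -4)) = Add(-2, -448) = -450)
Function('z')(O, l) = Add(-1, Mul(Rational(3, 8), O)) (Function('z')(O, l) = Add(-1, Mul(Rational(1, 8), Mul(3, O))) = Add(-1, Mul(Rational(3, 8), O)))
L = Rational(39, 89) (L = Mul(-78, Pow(-178, -1)) = Mul(-78, Rational(-1, 178)) = Rational(39, 89) ≈ 0.43820)
Add(Mul(Function('z')(-14, 16), L), T) = Add(Mul(Add(-1, Mul(Rational(3, 8), -14)), Rational(39, 89)), -450) = Add(Mul(Add(-1, Rational(-21, 4)), Rational(39, 89)), -450) = Add(Mul(Rational(-25, 4), Rational(39, 89)), -450) = Add(Rational(-975, 356), -450) = Rational(-161175, 356)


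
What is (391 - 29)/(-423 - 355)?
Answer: -181/389 ≈ -0.46530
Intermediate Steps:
(391 - 29)/(-423 - 355) = 362/(-778) = 362*(-1/778) = -181/389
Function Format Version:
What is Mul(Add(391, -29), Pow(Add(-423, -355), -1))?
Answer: Rational(-181, 389) ≈ -0.46530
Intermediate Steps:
Mul(Add(391, -29), Pow(Add(-423, -355), -1)) = Mul(362, Pow(-778, -1)) = Mul(362, Rational(-1, 778)) = Rational(-181, 389)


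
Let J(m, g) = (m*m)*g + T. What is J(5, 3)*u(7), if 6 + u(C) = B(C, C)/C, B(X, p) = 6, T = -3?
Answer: -2592/7 ≈ -370.29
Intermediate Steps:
u(C) = -6 + 6/C
J(m, g) = -3 + g*m**2 (J(m, g) = (m*m)*g - 3 = m**2*g - 3 = g*m**2 - 3 = -3 + g*m**2)
J(5, 3)*u(7) = (-3 + 3*5**2)*(-6 + 6/7) = (-3 + 3*25)*(-6 + 6*(1/7)) = (-3 + 75)*(-6 + 6/7) = 72*(-36/7) = -2592/7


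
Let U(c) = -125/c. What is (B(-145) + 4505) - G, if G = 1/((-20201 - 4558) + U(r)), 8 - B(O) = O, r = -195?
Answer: 4497653047/965576 ≈ 4658.0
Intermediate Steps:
B(O) = 8 - O
G = -39/965576 (G = 1/((-20201 - 4558) - 125/(-195)) = 1/(-24759 - 125*(-1/195)) = 1/(-24759 + 25/39) = 1/(-965576/39) = -39/965576 ≈ -4.0390e-5)
(B(-145) + 4505) - G = ((8 - 1*(-145)) + 4505) - 1*(-39/965576) = ((8 + 145) + 4505) + 39/965576 = (153 + 4505) + 39/965576 = 4658 + 39/965576 = 4497653047/965576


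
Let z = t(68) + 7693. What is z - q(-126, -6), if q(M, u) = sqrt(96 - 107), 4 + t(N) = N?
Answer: 7757 - I*sqrt(11) ≈ 7757.0 - 3.3166*I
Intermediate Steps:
t(N) = -4 + N
q(M, u) = I*sqrt(11) (q(M, u) = sqrt(-11) = I*sqrt(11))
z = 7757 (z = (-4 + 68) + 7693 = 64 + 7693 = 7757)
z - q(-126, -6) = 7757 - I*sqrt(11)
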